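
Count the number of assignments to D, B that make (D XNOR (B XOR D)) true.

Satisfying assignments: (0,0), (1,0)
Count: 2 out of 4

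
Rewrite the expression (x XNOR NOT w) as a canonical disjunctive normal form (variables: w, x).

(NOT w AND x) OR (w AND NOT x)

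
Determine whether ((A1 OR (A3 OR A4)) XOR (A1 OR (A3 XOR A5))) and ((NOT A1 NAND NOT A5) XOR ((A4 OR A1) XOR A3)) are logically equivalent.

No. Counterexample: with A3=1, A1=0, A4=0, A5=0, Expression 1 = 0 but Expression 2 = 1.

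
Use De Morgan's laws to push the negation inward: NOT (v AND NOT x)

NOT v OR x
De Morgan's: NOT(AND of terms) = OR of negations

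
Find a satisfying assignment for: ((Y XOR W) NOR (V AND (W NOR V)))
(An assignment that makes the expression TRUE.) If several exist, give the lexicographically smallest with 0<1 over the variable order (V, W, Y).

V=0, W=0, Y=0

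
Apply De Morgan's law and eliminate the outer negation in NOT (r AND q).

NOT r OR NOT q
De Morgan's: NOT(AND of terms) = OR of negations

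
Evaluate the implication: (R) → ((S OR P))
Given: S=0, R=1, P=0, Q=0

Antecedent (R) = 1; consequent ((S OR P)) = 0.
1 → 0 = 0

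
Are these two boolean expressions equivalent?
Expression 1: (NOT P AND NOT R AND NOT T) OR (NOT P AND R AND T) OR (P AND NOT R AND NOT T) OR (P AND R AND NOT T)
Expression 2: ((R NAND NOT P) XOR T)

Yes, they are equivalent — the two output columns agree on all 8 assignments:
P | R | T | Expression 1 | Expression 2
---------------------------------------
0 | 0 | 0 | 1 | 1
0 | 0 | 1 | 0 | 0
0 | 1 | 0 | 0 | 0
0 | 1 | 1 | 1 | 1
1 | 0 | 0 | 1 | 1
1 | 0 | 1 | 0 | 0
1 | 1 | 0 | 1 | 1
1 | 1 | 1 | 0 | 0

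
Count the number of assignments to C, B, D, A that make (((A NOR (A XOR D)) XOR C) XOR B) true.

Satisfying assignments: (0,0,0,0), (0,1,0,1), (0,1,1,0), (0,1,1,1), (1,0,0,1), (1,0,1,0), (1,0,1,1), (1,1,0,0)
Count: 8 out of 16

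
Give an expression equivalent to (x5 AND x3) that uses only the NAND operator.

((x5 NAND x3) NAND (x5 NAND x3))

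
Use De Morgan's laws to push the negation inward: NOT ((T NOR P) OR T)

NOT (T NOR P) AND NOT T
De Morgan's: NOT(OR of terms) = AND of negations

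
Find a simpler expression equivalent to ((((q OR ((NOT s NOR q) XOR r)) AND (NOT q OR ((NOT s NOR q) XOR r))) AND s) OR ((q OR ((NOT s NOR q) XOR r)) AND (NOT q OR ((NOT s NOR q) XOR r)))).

By absorption (E OR (E AND v) = E) then distribution ((E OR v) AND (E OR NOT v) = E):
= ((NOT s NOR q) XOR r)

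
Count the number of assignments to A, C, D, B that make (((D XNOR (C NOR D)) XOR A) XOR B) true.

Satisfying assignments: (0,0,0,1), (0,0,1,1), (0,1,0,0), (0,1,1,1), (1,0,0,0), (1,0,1,0), (1,1,0,1), (1,1,1,0)
Count: 8 out of 16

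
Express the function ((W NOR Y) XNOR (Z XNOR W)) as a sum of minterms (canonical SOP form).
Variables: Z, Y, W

Σm(0, 1, 3, 6) = (NOT Z AND NOT Y AND NOT W) OR (NOT Z AND NOT Y AND W) OR (NOT Z AND Y AND W) OR (Z AND Y AND NOT W)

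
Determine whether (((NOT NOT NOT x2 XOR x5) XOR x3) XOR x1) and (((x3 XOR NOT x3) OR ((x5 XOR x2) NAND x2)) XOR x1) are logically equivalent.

No. Counterexample: with x5=0, x2=0, x3=1, x1=0, Expression 1 = 0 but Expression 2 = 1.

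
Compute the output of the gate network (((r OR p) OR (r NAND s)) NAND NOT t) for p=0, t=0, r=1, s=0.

Substituting: (((1 OR 0) OR (1 NAND 0)) NAND NOT 0)
= 0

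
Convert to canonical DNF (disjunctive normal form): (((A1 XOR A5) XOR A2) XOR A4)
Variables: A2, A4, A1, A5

(NOT A2 AND NOT A4 AND NOT A1 AND A5) OR (NOT A2 AND NOT A4 AND A1 AND NOT A5) OR (NOT A2 AND A4 AND NOT A1 AND NOT A5) OR (NOT A2 AND A4 AND A1 AND A5) OR (A2 AND NOT A4 AND NOT A1 AND NOT A5) OR (A2 AND NOT A4 AND A1 AND A5) OR (A2 AND A4 AND NOT A1 AND A5) OR (A2 AND A4 AND A1 AND NOT A5)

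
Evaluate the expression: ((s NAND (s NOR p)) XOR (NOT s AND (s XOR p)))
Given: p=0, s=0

Substituting: ((0 NAND (0 NOR 0)) XOR (NOT 0 AND (0 XOR 0)))
= 1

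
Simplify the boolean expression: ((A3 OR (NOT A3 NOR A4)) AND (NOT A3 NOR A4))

By absorption (E AND (E OR v) = E):
= (NOT A3 NOR A4)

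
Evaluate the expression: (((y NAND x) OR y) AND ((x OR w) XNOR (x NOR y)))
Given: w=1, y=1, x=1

Substituting: (((1 NAND 1) OR 1) AND ((1 OR 1) XNOR (1 NOR 1)))
= 0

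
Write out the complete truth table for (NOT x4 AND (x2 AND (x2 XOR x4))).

x4 | x2 | Output
----------------
0 | 0 | 0
0 | 1 | 1
1 | 0 | 0
1 | 1 | 0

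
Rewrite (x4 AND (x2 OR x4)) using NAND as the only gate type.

((x4 NAND ((x2 NAND x2) NAND (x4 NAND x4))) NAND (x4 NAND ((x2 NAND x2) NAND (x4 NAND x4))))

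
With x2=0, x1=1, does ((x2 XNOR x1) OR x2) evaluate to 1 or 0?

Substituting: ((0 XNOR 1) OR 0)
= 0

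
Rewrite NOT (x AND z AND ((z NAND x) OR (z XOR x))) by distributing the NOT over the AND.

NOT x OR NOT z OR NOT ((z NAND x) OR (z XOR x))
De Morgan's: NOT(AND of terms) = OR of negations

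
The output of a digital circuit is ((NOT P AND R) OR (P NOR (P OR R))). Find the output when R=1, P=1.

Substituting: ((NOT 1 AND 1) OR (1 NOR (1 OR 1)))
= 0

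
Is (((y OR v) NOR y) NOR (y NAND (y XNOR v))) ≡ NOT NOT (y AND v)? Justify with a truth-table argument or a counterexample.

Yes, they are equivalent — the two output columns agree on all 4 assignments:
y | v | Expression 1 | Expression 2
-----------------------------------
0 | 0 | 0 | 0
0 | 1 | 0 | 0
1 | 0 | 0 | 0
1 | 1 | 1 | 1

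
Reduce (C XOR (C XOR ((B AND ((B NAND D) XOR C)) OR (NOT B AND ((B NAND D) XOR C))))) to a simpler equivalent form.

By XOR self-cancellation ((E XOR v) XOR v = E) then distribution ((E AND v) OR (E AND NOT v) = E):
= ((B NAND D) XOR C)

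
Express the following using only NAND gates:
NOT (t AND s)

(((t NAND s) NAND (t NAND s)) NAND ((t NAND s) NAND (t NAND s)))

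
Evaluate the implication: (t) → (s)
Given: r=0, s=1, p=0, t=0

Antecedent (t) = 0; consequent (s) = 1.
0 → 1 = 1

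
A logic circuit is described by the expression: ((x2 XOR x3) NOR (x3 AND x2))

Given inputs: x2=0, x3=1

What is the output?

Substituting: ((0 XOR 1) NOR (1 AND 0))
= 0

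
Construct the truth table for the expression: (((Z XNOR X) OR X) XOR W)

Z | W | X | Output
------------------
0 | 0 | 0 | 1
0 | 0 | 1 | 1
0 | 1 | 0 | 0
0 | 1 | 1 | 0
1 | 0 | 0 | 0
1 | 0 | 1 | 1
1 | 1 | 0 | 1
1 | 1 | 1 | 0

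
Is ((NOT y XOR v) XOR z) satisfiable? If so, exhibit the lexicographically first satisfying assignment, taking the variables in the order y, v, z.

y=0, v=0, z=0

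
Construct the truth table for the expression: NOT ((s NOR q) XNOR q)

q | s | Output
--------------
0 | 0 | 1
0 | 1 | 0
1 | 0 | 1
1 | 1 | 1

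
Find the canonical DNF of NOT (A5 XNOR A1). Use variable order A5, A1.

(NOT A5 AND A1) OR (A5 AND NOT A1)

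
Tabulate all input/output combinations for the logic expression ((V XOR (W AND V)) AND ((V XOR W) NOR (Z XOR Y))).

Y | V | W | Z | Output
----------------------
0 | 0 | 0 | 0 | 0
0 | 0 | 0 | 1 | 0
0 | 0 | 1 | 0 | 0
0 | 0 | 1 | 1 | 0
0 | 1 | 0 | 0 | 0
0 | 1 | 0 | 1 | 0
0 | 1 | 1 | 0 | 0
0 | 1 | 1 | 1 | 0
1 | 0 | 0 | 0 | 0
1 | 0 | 0 | 1 | 0
1 | 0 | 1 | 0 | 0
1 | 0 | 1 | 1 | 0
1 | 1 | 0 | 0 | 0
1 | 1 | 0 | 1 | 0
1 | 1 | 1 | 0 | 0
1 | 1 | 1 | 1 | 0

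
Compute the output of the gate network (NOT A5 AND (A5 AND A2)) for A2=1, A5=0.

Substituting: (NOT 0 AND (0 AND 1))
= 0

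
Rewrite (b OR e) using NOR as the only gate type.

((b NOR e) NOR (b NOR e))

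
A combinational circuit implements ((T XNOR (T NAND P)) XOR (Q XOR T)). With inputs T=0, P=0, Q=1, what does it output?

Substituting: ((0 XNOR (0 NAND 0)) XOR (1 XOR 0))
= 1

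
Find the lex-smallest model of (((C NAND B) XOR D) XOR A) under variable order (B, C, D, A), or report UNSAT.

B=0, C=0, D=0, A=0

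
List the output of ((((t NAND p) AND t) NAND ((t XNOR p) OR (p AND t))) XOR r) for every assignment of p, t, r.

p | t | r | Output
------------------
0 | 0 | 0 | 1
0 | 0 | 1 | 0
0 | 1 | 0 | 1
0 | 1 | 1 | 0
1 | 0 | 0 | 1
1 | 0 | 1 | 0
1 | 1 | 0 | 1
1 | 1 | 1 | 0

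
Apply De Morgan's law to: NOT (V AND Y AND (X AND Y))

NOT V OR NOT Y OR NOT (X AND Y)
De Morgan's: NOT(AND of terms) = OR of negations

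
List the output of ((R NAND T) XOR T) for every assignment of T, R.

T | R | Output
--------------
0 | 0 | 1
0 | 1 | 1
1 | 0 | 0
1 | 1 | 1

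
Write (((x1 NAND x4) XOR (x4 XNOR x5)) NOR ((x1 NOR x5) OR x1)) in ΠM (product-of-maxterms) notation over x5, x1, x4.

ΠM(0, 1, 2, 3, 4, 6, 7) = (x5 OR x1 OR x4) AND (x5 OR x1 OR NOT x4) AND (x5 OR NOT x1 OR x4) AND (x5 OR NOT x1 OR NOT x4) AND (NOT x5 OR x1 OR x4) AND (NOT x5 OR NOT x1 OR x4) AND (NOT x5 OR NOT x1 OR NOT x4)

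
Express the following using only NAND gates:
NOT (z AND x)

(((z NAND x) NAND (z NAND x)) NAND ((z NAND x) NAND (z NAND x)))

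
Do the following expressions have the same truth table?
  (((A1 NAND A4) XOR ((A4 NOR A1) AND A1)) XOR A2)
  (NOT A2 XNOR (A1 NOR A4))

No. Counterexample: with A4=0, A1=1, A2=0, Expression 1 = 1 but Expression 2 = 0.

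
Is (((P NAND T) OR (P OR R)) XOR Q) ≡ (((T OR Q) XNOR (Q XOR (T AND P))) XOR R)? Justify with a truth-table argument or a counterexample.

No. Counterexample: with P=0, Q=0, R=0, T=1, Expression 1 = 1 but Expression 2 = 0.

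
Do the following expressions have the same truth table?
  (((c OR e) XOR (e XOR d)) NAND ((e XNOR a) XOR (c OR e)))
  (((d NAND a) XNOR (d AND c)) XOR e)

No. Counterexample: with d=0, a=0, c=0, e=0, Expression 1 = 1 but Expression 2 = 0.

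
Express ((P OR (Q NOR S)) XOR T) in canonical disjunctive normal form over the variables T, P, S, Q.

(NOT T AND NOT P AND NOT S AND NOT Q) OR (NOT T AND P AND NOT S AND NOT Q) OR (NOT T AND P AND NOT S AND Q) OR (NOT T AND P AND S AND NOT Q) OR (NOT T AND P AND S AND Q) OR (T AND NOT P AND NOT S AND Q) OR (T AND NOT P AND S AND NOT Q) OR (T AND NOT P AND S AND Q)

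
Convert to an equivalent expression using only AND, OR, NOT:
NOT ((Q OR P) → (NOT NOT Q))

(Q OR P) AND NOT Q
(Negated implication: NOT(A → B) = A AND NOT B)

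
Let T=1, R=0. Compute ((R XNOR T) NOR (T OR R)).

Substituting: ((0 XNOR 1) NOR (1 OR 0))
= 0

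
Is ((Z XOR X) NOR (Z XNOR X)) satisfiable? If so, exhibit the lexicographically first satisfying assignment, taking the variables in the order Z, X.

UNSATISFIABLE - no assignment makes this expression true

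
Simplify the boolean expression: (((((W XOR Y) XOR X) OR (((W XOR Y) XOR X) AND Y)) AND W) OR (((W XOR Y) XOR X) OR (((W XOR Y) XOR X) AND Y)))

By absorption (E OR (E AND v) = E) then absorption (E OR (E AND v) = E):
= ((W XOR Y) XOR X)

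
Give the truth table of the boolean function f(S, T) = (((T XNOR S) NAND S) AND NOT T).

S | T | Output
--------------
0 | 0 | 1
0 | 1 | 0
1 | 0 | 1
1 | 1 | 0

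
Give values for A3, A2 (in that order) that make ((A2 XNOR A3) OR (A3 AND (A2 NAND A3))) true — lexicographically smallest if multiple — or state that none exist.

A3=0, A2=0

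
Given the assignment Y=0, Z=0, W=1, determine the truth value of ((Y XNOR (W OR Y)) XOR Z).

Substituting: ((0 XNOR (1 OR 0)) XOR 0)
= 0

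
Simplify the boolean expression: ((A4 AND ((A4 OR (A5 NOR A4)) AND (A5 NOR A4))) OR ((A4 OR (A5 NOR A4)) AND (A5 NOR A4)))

By absorption (E OR (E AND v) = E) then absorption (E AND (E OR v) = E):
= (A5 NOR A4)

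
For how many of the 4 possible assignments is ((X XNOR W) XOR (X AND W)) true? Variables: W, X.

Satisfying assignments: (0,0)
Count: 1 out of 4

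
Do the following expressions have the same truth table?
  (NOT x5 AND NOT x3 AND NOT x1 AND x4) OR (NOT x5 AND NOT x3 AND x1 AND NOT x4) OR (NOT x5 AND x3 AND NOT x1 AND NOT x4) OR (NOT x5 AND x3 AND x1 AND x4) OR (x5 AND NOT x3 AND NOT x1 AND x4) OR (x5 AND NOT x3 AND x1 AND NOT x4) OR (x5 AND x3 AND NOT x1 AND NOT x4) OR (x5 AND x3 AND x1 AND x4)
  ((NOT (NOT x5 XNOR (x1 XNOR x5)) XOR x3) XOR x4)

Yes, they are equivalent — the two output columns agree on all 16 assignments:
x5 | x3 | x1 | x4 | Expression 1 | Expression 2
-----------------------------------------------
0 | 0 | 0 | 0 | 0 | 0
0 | 0 | 0 | 1 | 1 | 1
0 | 0 | 1 | 0 | 1 | 1
0 | 0 | 1 | 1 | 0 | 0
0 | 1 | 0 | 0 | 1 | 1
0 | 1 | 0 | 1 | 0 | 0
0 | 1 | 1 | 0 | 0 | 0
0 | 1 | 1 | 1 | 1 | 1
1 | 0 | 0 | 0 | 0 | 0
1 | 0 | 0 | 1 | 1 | 1
1 | 0 | 1 | 0 | 1 | 1
1 | 0 | 1 | 1 | 0 | 0
1 | 1 | 0 | 0 | 1 | 1
1 | 1 | 0 | 1 | 0 | 0
1 | 1 | 1 | 0 | 0 | 0
1 | 1 | 1 | 1 | 1 | 1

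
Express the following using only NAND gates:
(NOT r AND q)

(((r NAND r) NAND q) NAND ((r NAND r) NAND q))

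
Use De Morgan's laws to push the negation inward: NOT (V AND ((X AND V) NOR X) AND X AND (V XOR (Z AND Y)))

NOT V OR NOT ((X AND V) NOR X) OR NOT X OR NOT (V XOR (Z AND Y))
De Morgan's: NOT(AND of terms) = OR of negations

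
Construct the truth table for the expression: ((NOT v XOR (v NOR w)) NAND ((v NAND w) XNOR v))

v | w | Output
--------------
0 | 0 | 1
0 | 1 | 1
1 | 0 | 1
1 | 1 | 1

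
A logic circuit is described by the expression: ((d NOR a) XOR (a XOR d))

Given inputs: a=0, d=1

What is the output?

Substituting: ((1 NOR 0) XOR (0 XOR 1))
= 1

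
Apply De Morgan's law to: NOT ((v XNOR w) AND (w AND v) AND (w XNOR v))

NOT (v XNOR w) OR NOT (w AND v) OR NOT (w XNOR v)
De Morgan's: NOT(AND of terms) = OR of negations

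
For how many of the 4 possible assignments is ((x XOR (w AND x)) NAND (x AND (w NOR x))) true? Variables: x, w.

Satisfying assignments: (0,0), (0,1), (1,0), (1,1)
Count: 4 out of 4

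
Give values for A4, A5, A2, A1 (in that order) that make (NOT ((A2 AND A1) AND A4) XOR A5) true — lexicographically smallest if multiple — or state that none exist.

A4=0, A5=0, A2=0, A1=0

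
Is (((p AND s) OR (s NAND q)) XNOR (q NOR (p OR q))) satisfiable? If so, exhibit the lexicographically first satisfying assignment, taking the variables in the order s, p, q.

s=0, p=0, q=0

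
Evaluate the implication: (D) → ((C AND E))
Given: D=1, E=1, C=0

Antecedent (D) = 1; consequent ((C AND E)) = 0.
1 → 0 = 0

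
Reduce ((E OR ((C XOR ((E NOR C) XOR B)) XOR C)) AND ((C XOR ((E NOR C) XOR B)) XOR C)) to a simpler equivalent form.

By absorption (E AND (E OR v) = E) then XOR self-cancellation ((E XOR v) XOR v = E):
= ((E NOR C) XOR B)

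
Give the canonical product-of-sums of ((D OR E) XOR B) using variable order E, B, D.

ΠM(0, 3, 6, 7) = (E OR B OR D) AND (E OR NOT B OR NOT D) AND (NOT E OR NOT B OR D) AND (NOT E OR NOT B OR NOT D)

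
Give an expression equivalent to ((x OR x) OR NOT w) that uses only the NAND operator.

((((x NAND x) NAND (x NAND x)) NAND ((x NAND x) NAND (x NAND x))) NAND ((w NAND w) NAND (w NAND w)))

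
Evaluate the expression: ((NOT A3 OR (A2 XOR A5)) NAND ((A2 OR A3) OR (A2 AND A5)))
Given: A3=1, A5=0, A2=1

Substituting: ((NOT 1 OR (1 XOR 0)) NAND ((1 OR 1) OR (1 AND 0)))
= 0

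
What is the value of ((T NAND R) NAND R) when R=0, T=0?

Substituting: ((0 NAND 0) NAND 0)
= 1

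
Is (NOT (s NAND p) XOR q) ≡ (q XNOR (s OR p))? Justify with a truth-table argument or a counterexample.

No. Counterexample: with q=0, s=0, p=0, Expression 1 = 0 but Expression 2 = 1.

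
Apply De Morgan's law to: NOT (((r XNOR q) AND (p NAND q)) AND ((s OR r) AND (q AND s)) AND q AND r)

NOT ((r XNOR q) AND (p NAND q)) OR NOT ((s OR r) AND (q AND s)) OR NOT q OR NOT r
De Morgan's: NOT(AND of terms) = OR of negations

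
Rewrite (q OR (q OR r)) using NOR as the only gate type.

((q NOR ((q NOR r) NOR (q NOR r))) NOR (q NOR ((q NOR r) NOR (q NOR r))))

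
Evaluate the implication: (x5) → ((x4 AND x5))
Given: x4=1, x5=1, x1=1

Antecedent (x5) = 1; consequent ((x4 AND x5)) = 1.
1 → 1 = 1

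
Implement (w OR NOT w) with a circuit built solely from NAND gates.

((w NAND w) NAND ((w NAND w) NAND (w NAND w)))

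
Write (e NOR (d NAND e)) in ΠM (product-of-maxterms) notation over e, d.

ΠM(0, 1, 2, 3) = (e OR d) AND (e OR NOT d) AND (NOT e OR d) AND (NOT e OR NOT d)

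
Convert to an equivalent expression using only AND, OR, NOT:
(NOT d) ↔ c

((NOT d) AND c) OR (d AND NOT c)
(Biconditional = both true or both false)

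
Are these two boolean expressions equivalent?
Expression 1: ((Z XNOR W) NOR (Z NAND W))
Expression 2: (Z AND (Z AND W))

No. Counterexample: with W=1, Z=1, Expression 1 = 0 but Expression 2 = 1.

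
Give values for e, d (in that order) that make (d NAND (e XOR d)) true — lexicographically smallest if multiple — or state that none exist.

e=0, d=0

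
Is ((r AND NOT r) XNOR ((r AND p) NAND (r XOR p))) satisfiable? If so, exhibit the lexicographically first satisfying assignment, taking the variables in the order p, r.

UNSATISFIABLE - no assignment makes this expression true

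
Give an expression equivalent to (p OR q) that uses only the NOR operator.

((p NOR q) NOR (p NOR q))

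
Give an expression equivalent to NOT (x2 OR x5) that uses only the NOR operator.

(((x2 NOR x5) NOR (x2 NOR x5)) NOR ((x2 NOR x5) NOR (x2 NOR x5)))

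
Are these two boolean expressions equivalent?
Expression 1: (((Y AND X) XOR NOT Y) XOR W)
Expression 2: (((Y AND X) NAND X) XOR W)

No. Counterexample: with Y=1, W=0, X=0, Expression 1 = 0 but Expression 2 = 1.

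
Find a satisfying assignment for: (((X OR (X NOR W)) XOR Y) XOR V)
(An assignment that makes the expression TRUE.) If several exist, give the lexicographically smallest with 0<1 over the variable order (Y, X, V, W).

Y=0, X=0, V=0, W=0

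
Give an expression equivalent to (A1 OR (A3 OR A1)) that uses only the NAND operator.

((A1 NAND A1) NAND (((A3 NAND A3) NAND (A1 NAND A1)) NAND ((A3 NAND A3) NAND (A1 NAND A1))))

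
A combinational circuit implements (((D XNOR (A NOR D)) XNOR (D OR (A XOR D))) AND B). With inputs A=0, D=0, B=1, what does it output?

Substituting: (((0 XNOR (0 NOR 0)) XNOR (0 OR (0 XOR 0))) AND 1)
= 1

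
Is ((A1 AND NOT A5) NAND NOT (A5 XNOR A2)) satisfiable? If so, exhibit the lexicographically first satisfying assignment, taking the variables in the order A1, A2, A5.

A1=0, A2=0, A5=0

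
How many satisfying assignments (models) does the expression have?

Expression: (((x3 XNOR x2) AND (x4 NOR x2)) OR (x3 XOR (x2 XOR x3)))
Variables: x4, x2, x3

Satisfying assignments: (0,0,0), (0,1,0), (0,1,1), (1,1,0), (1,1,1)
Count: 5 out of 8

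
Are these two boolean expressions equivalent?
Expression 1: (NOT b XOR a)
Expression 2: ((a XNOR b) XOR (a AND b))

No. Counterexample: with a=1, b=1, Expression 1 = 1 but Expression 2 = 0.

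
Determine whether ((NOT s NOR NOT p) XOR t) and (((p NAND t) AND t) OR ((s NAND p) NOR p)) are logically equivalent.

No. Counterexample: with t=0, s=1, p=1, Expression 1 = 1 but Expression 2 = 0.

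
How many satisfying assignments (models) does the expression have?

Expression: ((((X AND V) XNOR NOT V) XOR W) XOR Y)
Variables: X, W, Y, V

Satisfying assignments: (0,0,0,1), (0,0,1,0), (0,1,0,0), (0,1,1,1), (1,0,1,0), (1,0,1,1), (1,1,0,0), (1,1,0,1)
Count: 8 out of 16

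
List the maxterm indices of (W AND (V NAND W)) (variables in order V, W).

ΠM(0, 2, 3) = (V OR W) AND (NOT V OR W) AND (NOT V OR NOT W)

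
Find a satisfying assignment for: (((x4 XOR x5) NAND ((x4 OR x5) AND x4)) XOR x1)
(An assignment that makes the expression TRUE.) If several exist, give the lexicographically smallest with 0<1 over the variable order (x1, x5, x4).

x1=0, x5=0, x4=0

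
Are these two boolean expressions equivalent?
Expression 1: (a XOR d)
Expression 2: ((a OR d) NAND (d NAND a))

No. Counterexample: with a=0, d=0, Expression 1 = 0 but Expression 2 = 1.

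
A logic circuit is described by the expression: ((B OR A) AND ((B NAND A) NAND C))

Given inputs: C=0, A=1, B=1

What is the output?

Substituting: ((1 OR 1) AND ((1 NAND 1) NAND 0))
= 1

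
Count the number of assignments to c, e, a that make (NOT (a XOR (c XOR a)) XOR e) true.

Satisfying assignments: (0,0,0), (0,0,1), (1,1,0), (1,1,1)
Count: 4 out of 8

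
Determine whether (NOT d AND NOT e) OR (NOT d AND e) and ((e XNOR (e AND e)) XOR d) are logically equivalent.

Yes, they are equivalent — the two output columns agree on all 4 assignments:
d | e | Expression 1 | Expression 2
-----------------------------------
0 | 0 | 1 | 1
0 | 1 | 1 | 1
1 | 0 | 0 | 0
1 | 1 | 0 | 0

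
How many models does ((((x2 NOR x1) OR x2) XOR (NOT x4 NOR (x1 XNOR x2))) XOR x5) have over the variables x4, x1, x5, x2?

Satisfying assignments: (0,0,0,0), (0,0,0,1), (0,1,0,1), (0,1,1,0), (1,0,0,0), (1,0,1,1), (1,1,0,0), (1,1,0,1)
Count: 8 out of 16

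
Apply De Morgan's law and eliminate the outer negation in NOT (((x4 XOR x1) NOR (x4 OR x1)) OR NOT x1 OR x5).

NOT ((x4 XOR x1) NOR (x4 OR x1)) AND x1 AND NOT x5
De Morgan's: NOT(OR of terms) = AND of negations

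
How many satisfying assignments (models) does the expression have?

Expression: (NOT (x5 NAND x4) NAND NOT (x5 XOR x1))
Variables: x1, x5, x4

Satisfying assignments: (0,0,0), (0,0,1), (0,1,0), (0,1,1), (1,0,0), (1,0,1), (1,1,0)
Count: 7 out of 8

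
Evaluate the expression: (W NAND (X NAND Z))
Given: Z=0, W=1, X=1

Substituting: (1 NAND (1 NAND 0))
= 0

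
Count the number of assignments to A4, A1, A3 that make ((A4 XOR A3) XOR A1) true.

Satisfying assignments: (0,0,1), (0,1,0), (1,0,0), (1,1,1)
Count: 4 out of 8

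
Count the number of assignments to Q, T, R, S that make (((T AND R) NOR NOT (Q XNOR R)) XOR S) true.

Satisfying assignments: (0,0,0,0), (0,0,1,1), (0,1,0,0), (0,1,1,1), (1,0,0,1), (1,0,1,0), (1,1,0,1), (1,1,1,1)
Count: 8 out of 16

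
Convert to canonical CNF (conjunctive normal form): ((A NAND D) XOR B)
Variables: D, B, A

(D OR NOT B OR A) AND (D OR NOT B OR NOT A) AND (NOT D OR B OR NOT A) AND (NOT D OR NOT B OR A)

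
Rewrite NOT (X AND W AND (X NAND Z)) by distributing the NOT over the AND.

NOT X OR NOT W OR NOT (X NAND Z)
De Morgan's: NOT(AND of terms) = OR of negations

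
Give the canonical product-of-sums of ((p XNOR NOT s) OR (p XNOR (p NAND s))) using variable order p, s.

ΠM(0, 3) = (p OR s) AND (NOT p OR NOT s)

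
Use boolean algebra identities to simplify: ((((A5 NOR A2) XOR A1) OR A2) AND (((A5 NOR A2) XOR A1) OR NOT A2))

By distribution ((E OR v) AND (E OR NOT v) = E):
= ((A5 NOR A2) XOR A1)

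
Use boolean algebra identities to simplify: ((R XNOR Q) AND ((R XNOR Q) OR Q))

By absorption (E AND (E OR v) = E):
= (R XNOR Q)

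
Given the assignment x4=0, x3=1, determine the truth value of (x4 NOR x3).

Substituting: (0 NOR 1)
= 0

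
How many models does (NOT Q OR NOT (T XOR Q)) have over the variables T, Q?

Satisfying assignments: (0,0), (1,0), (1,1)
Count: 3 out of 4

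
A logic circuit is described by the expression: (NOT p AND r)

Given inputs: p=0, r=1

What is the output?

Substituting: (NOT 0 AND 1)
= 1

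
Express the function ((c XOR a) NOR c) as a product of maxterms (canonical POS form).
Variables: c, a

ΠM(1, 2, 3) = (c OR NOT a) AND (NOT c OR a) AND (NOT c OR NOT a)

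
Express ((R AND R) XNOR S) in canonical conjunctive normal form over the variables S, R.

(S OR NOT R) AND (NOT S OR R)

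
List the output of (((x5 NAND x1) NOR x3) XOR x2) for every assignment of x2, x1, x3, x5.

x2 | x1 | x3 | x5 | Output
--------------------------
0 | 0 | 0 | 0 | 0
0 | 0 | 0 | 1 | 0
0 | 0 | 1 | 0 | 0
0 | 0 | 1 | 1 | 0
0 | 1 | 0 | 0 | 0
0 | 1 | 0 | 1 | 1
0 | 1 | 1 | 0 | 0
0 | 1 | 1 | 1 | 0
1 | 0 | 0 | 0 | 1
1 | 0 | 0 | 1 | 1
1 | 0 | 1 | 0 | 1
1 | 0 | 1 | 1 | 1
1 | 1 | 0 | 0 | 1
1 | 1 | 0 | 1 | 0
1 | 1 | 1 | 0 | 1
1 | 1 | 1 | 1 | 1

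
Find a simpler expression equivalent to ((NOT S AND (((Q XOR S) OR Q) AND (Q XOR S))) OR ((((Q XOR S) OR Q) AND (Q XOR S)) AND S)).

By distribution ((E AND v) OR (E AND NOT v) = E) then absorption (E AND (E OR v) = E):
= (Q XOR S)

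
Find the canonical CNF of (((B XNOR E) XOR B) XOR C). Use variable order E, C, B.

(E OR NOT C OR B) AND (E OR NOT C OR NOT B) AND (NOT E OR C OR B) AND (NOT E OR C OR NOT B)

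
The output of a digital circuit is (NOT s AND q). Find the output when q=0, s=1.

Substituting: (NOT 1 AND 0)
= 0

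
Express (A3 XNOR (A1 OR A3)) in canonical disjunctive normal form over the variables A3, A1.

(NOT A3 AND NOT A1) OR (A3 AND NOT A1) OR (A3 AND A1)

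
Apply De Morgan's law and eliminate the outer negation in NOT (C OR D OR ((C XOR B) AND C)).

NOT C AND NOT D AND NOT ((C XOR B) AND C)
De Morgan's: NOT(OR of terms) = AND of negations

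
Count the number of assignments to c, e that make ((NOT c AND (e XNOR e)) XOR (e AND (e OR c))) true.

Satisfying assignments: (0,0), (1,1)
Count: 2 out of 4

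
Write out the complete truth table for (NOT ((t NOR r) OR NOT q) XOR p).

p | t | q | r | Output
----------------------
0 | 0 | 0 | 0 | 0
0 | 0 | 0 | 1 | 0
0 | 0 | 1 | 0 | 0
0 | 0 | 1 | 1 | 1
0 | 1 | 0 | 0 | 0
0 | 1 | 0 | 1 | 0
0 | 1 | 1 | 0 | 1
0 | 1 | 1 | 1 | 1
1 | 0 | 0 | 0 | 1
1 | 0 | 0 | 1 | 1
1 | 0 | 1 | 0 | 1
1 | 0 | 1 | 1 | 0
1 | 1 | 0 | 0 | 1
1 | 1 | 0 | 1 | 1
1 | 1 | 1 | 0 | 0
1 | 1 | 1 | 1 | 0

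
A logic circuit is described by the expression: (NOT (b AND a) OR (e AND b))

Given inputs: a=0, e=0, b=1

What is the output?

Substituting: (NOT (1 AND 0) OR (0 AND 1))
= 1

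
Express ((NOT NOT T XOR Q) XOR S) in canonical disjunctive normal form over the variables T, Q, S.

(NOT T AND NOT Q AND S) OR (NOT T AND Q AND NOT S) OR (T AND NOT Q AND NOT S) OR (T AND Q AND S)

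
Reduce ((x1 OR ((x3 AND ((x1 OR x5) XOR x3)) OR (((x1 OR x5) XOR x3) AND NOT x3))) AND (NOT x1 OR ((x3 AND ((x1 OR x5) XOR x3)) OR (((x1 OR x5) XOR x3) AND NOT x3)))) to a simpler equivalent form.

By distribution ((E OR v) AND (E OR NOT v) = E) then distribution ((E AND v) OR (E AND NOT v) = E):
= ((x1 OR x5) XOR x3)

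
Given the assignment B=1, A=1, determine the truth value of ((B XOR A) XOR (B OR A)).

Substituting: ((1 XOR 1) XOR (1 OR 1))
= 1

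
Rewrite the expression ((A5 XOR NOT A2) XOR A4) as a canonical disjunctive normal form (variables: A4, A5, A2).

(NOT A4 AND NOT A5 AND NOT A2) OR (NOT A4 AND A5 AND A2) OR (A4 AND NOT A5 AND A2) OR (A4 AND A5 AND NOT A2)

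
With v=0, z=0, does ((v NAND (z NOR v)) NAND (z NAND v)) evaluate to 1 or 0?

Substituting: ((0 NAND (0 NOR 0)) NAND (0 NAND 0))
= 0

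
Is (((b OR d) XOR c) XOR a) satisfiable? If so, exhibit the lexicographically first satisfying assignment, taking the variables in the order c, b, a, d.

c=0, b=0, a=0, d=1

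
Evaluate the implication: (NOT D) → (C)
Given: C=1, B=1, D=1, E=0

Antecedent (NOT D) = 0; consequent (C) = 1.
0 → 1 = 1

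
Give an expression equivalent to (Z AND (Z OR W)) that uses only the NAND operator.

((Z NAND ((Z NAND Z) NAND (W NAND W))) NAND (Z NAND ((Z NAND Z) NAND (W NAND W))))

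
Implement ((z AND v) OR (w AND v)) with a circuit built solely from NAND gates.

((((z NAND v) NAND (z NAND v)) NAND ((z NAND v) NAND (z NAND v))) NAND (((w NAND v) NAND (w NAND v)) NAND ((w NAND v) NAND (w NAND v))))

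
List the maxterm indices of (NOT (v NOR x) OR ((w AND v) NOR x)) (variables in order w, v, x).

ΠM() = TRUE (no maxterms)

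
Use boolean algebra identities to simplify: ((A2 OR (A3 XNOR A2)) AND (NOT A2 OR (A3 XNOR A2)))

By distribution ((E OR v) AND (E OR NOT v) = E):
= (A3 XNOR A2)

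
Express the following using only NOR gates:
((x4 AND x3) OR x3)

((((x4 NOR x4) NOR (x3 NOR x3)) NOR x3) NOR (((x4 NOR x4) NOR (x3 NOR x3)) NOR x3))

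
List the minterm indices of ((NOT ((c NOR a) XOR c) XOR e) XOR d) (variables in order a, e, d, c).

Σm(2, 3, 4, 5, 8, 11, 13, 14) = (NOT a AND NOT e AND d AND NOT c) OR (NOT a AND NOT e AND d AND c) OR (NOT a AND e AND NOT d AND NOT c) OR (NOT a AND e AND NOT d AND c) OR (a AND NOT e AND NOT d AND NOT c) OR (a AND NOT e AND d AND c) OR (a AND e AND NOT d AND c) OR (a AND e AND d AND NOT c)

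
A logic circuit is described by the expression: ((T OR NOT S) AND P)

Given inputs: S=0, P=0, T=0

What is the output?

Substituting: ((0 OR NOT 0) AND 0)
= 0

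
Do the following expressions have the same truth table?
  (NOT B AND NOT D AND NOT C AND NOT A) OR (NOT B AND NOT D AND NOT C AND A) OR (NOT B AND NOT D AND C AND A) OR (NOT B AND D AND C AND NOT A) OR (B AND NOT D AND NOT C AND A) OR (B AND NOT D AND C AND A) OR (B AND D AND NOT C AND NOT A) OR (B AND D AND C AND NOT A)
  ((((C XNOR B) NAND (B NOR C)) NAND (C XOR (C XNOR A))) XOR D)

Yes, they are equivalent — the two output columns agree on all 16 assignments:
B | D | C | A | Expression 1 | Expression 2
-------------------------------------------
0 | 0 | 0 | 0 | 1 | 1
0 | 0 | 0 | 1 | 1 | 1
0 | 0 | 1 | 0 | 0 | 0
0 | 0 | 1 | 1 | 1 | 1
0 | 1 | 0 | 0 | 0 | 0
0 | 1 | 0 | 1 | 0 | 0
0 | 1 | 1 | 0 | 1 | 1
0 | 1 | 1 | 1 | 0 | 0
1 | 0 | 0 | 0 | 0 | 0
1 | 0 | 0 | 1 | 1 | 1
1 | 0 | 1 | 0 | 0 | 0
1 | 0 | 1 | 1 | 1 | 1
1 | 1 | 0 | 0 | 1 | 1
1 | 1 | 0 | 1 | 0 | 0
1 | 1 | 1 | 0 | 1 | 1
1 | 1 | 1 | 1 | 0 | 0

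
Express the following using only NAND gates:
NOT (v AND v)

(((v NAND v) NAND (v NAND v)) NAND ((v NAND v) NAND (v NAND v)))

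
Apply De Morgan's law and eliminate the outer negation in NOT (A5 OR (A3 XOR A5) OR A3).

NOT A5 AND NOT (A3 XOR A5) AND NOT A3
De Morgan's: NOT(OR of terms) = AND of negations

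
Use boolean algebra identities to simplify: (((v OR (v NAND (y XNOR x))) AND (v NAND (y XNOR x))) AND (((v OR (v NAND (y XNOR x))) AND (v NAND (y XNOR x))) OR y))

By absorption (E AND (E OR v) = E) then absorption (E AND (E OR v) = E):
= (v NAND (y XNOR x))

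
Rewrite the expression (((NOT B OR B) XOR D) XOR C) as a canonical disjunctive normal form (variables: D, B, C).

(NOT D AND NOT B AND NOT C) OR (NOT D AND B AND NOT C) OR (D AND NOT B AND C) OR (D AND B AND C)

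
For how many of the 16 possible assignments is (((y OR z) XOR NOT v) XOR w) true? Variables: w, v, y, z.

Satisfying assignments: (0,0,0,0), (0,1,0,1), (0,1,1,0), (0,1,1,1), (1,0,0,1), (1,0,1,0), (1,0,1,1), (1,1,0,0)
Count: 8 out of 16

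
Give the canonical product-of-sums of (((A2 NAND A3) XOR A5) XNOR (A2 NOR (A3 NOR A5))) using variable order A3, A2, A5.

ΠM(0, 1, 2, 5, 7) = (A3 OR A2 OR A5) AND (A3 OR A2 OR NOT A5) AND (A3 OR NOT A2 OR A5) AND (NOT A3 OR A2 OR NOT A5) AND (NOT A3 OR NOT A2 OR NOT A5)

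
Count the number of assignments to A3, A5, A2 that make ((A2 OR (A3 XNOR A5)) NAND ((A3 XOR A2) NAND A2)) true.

Satisfying assignments: (0,0,1), (0,1,0), (0,1,1), (1,0,0)
Count: 4 out of 8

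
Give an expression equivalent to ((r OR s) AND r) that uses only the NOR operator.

((((r NOR s) NOR (r NOR s)) NOR ((r NOR s) NOR (r NOR s))) NOR (r NOR r))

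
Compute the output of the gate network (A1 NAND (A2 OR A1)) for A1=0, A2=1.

Substituting: (0 NAND (1 OR 0))
= 1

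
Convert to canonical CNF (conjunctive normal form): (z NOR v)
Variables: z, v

(z OR NOT v) AND (NOT z OR v) AND (NOT z OR NOT v)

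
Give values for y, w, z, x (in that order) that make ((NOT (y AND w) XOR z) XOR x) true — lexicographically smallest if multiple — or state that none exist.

y=0, w=0, z=0, x=0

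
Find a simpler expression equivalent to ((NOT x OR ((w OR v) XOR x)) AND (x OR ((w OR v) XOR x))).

By distribution ((E OR v) AND (E OR NOT v) = E):
= ((w OR v) XOR x)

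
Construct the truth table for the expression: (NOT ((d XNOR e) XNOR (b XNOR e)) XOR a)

b | e | a | d | Output
----------------------
0 | 0 | 0 | 0 | 0
0 | 0 | 0 | 1 | 1
0 | 0 | 1 | 0 | 1
0 | 0 | 1 | 1 | 0
0 | 1 | 0 | 0 | 0
0 | 1 | 0 | 1 | 1
0 | 1 | 1 | 0 | 1
0 | 1 | 1 | 1 | 0
1 | 0 | 0 | 0 | 1
1 | 0 | 0 | 1 | 0
1 | 0 | 1 | 0 | 0
1 | 0 | 1 | 1 | 1
1 | 1 | 0 | 0 | 1
1 | 1 | 0 | 1 | 0
1 | 1 | 1 | 0 | 0
1 | 1 | 1 | 1 | 1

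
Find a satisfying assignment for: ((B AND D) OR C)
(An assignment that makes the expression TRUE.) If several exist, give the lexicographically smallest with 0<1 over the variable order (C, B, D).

C=0, B=1, D=1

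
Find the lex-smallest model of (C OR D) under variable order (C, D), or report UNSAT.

C=0, D=1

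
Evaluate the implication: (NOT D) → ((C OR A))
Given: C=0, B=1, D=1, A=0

Antecedent (NOT D) = 0; consequent ((C OR A)) = 0.
0 → 0 = 1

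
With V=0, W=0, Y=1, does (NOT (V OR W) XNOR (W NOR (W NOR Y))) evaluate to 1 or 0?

Substituting: (NOT (0 OR 0) XNOR (0 NOR (0 NOR 1)))
= 1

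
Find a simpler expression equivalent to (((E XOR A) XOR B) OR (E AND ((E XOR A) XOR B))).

By absorption (E OR (E AND v) = E):
= ((E XOR A) XOR B)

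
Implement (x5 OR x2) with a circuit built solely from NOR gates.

((x5 NOR x2) NOR (x5 NOR x2))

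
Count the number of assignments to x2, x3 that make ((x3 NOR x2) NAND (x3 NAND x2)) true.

Satisfying assignments: (0,1), (1,0), (1,1)
Count: 3 out of 4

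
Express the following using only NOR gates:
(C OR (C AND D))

((C NOR ((C NOR C) NOR (D NOR D))) NOR (C NOR ((C NOR C) NOR (D NOR D))))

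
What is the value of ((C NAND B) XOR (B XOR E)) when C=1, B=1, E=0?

Substituting: ((1 NAND 1) XOR (1 XOR 0))
= 1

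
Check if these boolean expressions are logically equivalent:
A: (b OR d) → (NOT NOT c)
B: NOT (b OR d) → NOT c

No, Inverse is not equivalent to original (counterexample: d=0, c=0, b=1)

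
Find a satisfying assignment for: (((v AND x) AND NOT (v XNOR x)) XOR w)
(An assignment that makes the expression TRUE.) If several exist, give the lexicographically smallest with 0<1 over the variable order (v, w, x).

v=0, w=1, x=0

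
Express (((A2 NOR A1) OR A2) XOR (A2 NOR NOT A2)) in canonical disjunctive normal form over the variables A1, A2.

(NOT A1 AND NOT A2) OR (NOT A1 AND A2) OR (A1 AND A2)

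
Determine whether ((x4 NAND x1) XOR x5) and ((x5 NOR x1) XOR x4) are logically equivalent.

No. Counterexample: with x1=0, x5=0, x4=1, Expression 1 = 1 but Expression 2 = 0.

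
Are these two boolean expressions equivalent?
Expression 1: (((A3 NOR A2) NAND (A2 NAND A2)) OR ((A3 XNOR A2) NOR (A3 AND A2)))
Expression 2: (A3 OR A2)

Yes, they are equivalent — the two output columns agree on all 4 assignments:
A3 | A2 | Expression 1 | Expression 2
-------------------------------------
0 | 0 | 0 | 0
0 | 1 | 1 | 1
1 | 0 | 1 | 1
1 | 1 | 1 | 1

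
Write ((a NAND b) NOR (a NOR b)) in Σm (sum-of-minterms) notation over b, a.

Σm(3) = (b AND a)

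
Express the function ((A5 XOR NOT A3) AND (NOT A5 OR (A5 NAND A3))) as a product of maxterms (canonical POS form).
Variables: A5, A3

ΠM(1, 2, 3) = (A5 OR NOT A3) AND (NOT A5 OR A3) AND (NOT A5 OR NOT A3)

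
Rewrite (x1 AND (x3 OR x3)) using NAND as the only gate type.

((x1 NAND ((x3 NAND x3) NAND (x3 NAND x3))) NAND (x1 NAND ((x3 NAND x3) NAND (x3 NAND x3))))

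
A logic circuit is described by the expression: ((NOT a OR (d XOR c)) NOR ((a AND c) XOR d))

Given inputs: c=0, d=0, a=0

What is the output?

Substituting: ((NOT 0 OR (0 XOR 0)) NOR ((0 AND 0) XOR 0))
= 0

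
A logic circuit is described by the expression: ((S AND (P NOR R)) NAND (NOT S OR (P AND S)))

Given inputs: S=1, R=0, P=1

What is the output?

Substituting: ((1 AND (1 NOR 0)) NAND (NOT 1 OR (1 AND 1)))
= 1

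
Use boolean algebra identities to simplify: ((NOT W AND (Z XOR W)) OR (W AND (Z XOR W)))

By distribution ((E AND v) OR (E AND NOT v) = E):
= (Z XOR W)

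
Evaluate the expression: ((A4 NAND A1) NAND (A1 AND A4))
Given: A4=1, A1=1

Substituting: ((1 NAND 1) NAND (1 AND 1))
= 1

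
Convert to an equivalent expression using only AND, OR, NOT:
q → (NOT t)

NOT q OR (NOT t)
(Implication elimination: A → B = NOT A OR B)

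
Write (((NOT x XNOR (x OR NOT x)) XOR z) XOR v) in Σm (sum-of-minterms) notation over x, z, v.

Σm(0, 3, 5, 6) = (NOT x AND NOT z AND NOT v) OR (NOT x AND z AND v) OR (x AND NOT z AND v) OR (x AND z AND NOT v)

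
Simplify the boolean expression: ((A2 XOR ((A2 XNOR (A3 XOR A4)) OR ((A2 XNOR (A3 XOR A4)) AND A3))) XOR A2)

By XOR self-cancellation ((E XOR v) XOR v = E) then absorption (E OR (E AND v) = E):
= (A2 XNOR (A3 XOR A4))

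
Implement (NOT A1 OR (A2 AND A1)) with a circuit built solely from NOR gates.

(((A1 NOR A1) NOR ((A2 NOR A2) NOR (A1 NOR A1))) NOR ((A1 NOR A1) NOR ((A2 NOR A2) NOR (A1 NOR A1))))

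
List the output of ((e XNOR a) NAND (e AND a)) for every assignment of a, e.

a | e | Output
--------------
0 | 0 | 1
0 | 1 | 1
1 | 0 | 1
1 | 1 | 0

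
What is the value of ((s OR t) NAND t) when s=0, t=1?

Substituting: ((0 OR 1) NAND 1)
= 0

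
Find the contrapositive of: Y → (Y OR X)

Contrapositive: NOT (Y OR X) → NOT Y
Note: A statement and its contrapositive are logically equivalent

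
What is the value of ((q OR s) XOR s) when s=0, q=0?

Substituting: ((0 OR 0) XOR 0)
= 0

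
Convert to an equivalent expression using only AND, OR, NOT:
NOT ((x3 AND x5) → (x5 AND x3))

(x3 AND x5) AND NOT (x5 AND x3)
(Negated implication: NOT(A → B) = A AND NOT B)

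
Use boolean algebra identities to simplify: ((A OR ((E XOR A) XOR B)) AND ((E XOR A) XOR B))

By absorption (E AND (E OR v) = E):
= ((E XOR A) XOR B)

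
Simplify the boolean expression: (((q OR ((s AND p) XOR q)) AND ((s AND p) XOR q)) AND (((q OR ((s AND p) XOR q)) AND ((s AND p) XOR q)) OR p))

By absorption (E AND (E OR v) = E) then absorption (E AND (E OR v) = E):
= ((s AND p) XOR q)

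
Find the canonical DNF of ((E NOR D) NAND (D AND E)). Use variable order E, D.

(NOT E AND NOT D) OR (NOT E AND D) OR (E AND NOT D) OR (E AND D)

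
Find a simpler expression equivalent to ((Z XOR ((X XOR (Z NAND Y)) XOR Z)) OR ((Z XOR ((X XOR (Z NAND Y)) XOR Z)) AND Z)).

By absorption (E OR (E AND v) = E) then XOR self-cancellation ((E XOR v) XOR v = E):
= (X XOR (Z NAND Y))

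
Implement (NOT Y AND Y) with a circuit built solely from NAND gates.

(((Y NAND Y) NAND Y) NAND ((Y NAND Y) NAND Y))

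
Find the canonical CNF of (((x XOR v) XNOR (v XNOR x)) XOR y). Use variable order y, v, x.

(y OR v OR x) AND (y OR v OR NOT x) AND (y OR NOT v OR x) AND (y OR NOT v OR NOT x)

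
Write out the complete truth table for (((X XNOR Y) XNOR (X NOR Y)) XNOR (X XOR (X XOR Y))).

X | Y | Output
--------------
0 | 0 | 0
0 | 1 | 1
1 | 0 | 0
1 | 1 | 0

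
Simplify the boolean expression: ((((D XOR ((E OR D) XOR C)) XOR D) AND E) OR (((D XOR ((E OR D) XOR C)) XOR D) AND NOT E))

By distribution ((E AND v) OR (E AND NOT v) = E) then XOR self-cancellation ((E XOR v) XOR v = E):
= ((E OR D) XOR C)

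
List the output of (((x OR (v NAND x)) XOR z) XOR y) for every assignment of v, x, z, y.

v | x | z | y | Output
----------------------
0 | 0 | 0 | 0 | 1
0 | 0 | 0 | 1 | 0
0 | 0 | 1 | 0 | 0
0 | 0 | 1 | 1 | 1
0 | 1 | 0 | 0 | 1
0 | 1 | 0 | 1 | 0
0 | 1 | 1 | 0 | 0
0 | 1 | 1 | 1 | 1
1 | 0 | 0 | 0 | 1
1 | 0 | 0 | 1 | 0
1 | 0 | 1 | 0 | 0
1 | 0 | 1 | 1 | 1
1 | 1 | 0 | 0 | 1
1 | 1 | 0 | 1 | 0
1 | 1 | 1 | 0 | 0
1 | 1 | 1 | 1 | 1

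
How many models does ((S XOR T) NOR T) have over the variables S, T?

Satisfying assignments: (0,0)
Count: 1 out of 4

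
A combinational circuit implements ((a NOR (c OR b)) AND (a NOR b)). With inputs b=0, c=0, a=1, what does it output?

Substituting: ((1 NOR (0 OR 0)) AND (1 NOR 0))
= 0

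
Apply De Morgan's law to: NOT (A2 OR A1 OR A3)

NOT A2 AND NOT A1 AND NOT A3
De Morgan's: NOT(OR of terms) = AND of negations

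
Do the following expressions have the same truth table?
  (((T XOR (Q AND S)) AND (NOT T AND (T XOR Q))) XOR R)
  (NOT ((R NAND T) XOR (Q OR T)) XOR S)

No. Counterexample: with T=0, S=0, Q=0, R=1, Expression 1 = 1 but Expression 2 = 0.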